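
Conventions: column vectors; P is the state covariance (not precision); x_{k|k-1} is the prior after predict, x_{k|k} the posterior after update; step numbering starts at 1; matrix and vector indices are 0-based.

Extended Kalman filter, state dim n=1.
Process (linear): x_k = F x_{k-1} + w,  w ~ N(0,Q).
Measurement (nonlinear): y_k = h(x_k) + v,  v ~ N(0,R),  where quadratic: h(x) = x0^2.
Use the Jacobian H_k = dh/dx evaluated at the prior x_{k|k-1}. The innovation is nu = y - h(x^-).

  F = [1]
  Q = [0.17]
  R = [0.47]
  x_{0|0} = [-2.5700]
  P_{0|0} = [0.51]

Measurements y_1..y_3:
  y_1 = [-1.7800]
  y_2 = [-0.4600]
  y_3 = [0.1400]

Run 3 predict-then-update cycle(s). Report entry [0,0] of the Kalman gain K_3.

K[0,0] = -0.3495

step 1: x^-=[-2.5700]  P^-=[0.6800]  H_jac=[-5.1400]  S=[18.4353]  K=[-0.1896]  nu=[-8.3849]  x^+=[-0.9803]  P^+=[0.0173]
step 2: x^-=[-0.9803]  P^-=[0.1873]  H_jac=[-1.9606]  S=[1.1901]  K=[-0.3086]  nu=[-1.4210]  x^+=[-0.5417]  P^+=[0.0740]
step 3: x^-=[-0.5417]  P^-=[0.2440]  H_jac=[-1.0835]  S=[0.7564]  K=[-0.3495]  nu=[-0.1535]  x^+=[-0.4881]  P^+=[0.1516]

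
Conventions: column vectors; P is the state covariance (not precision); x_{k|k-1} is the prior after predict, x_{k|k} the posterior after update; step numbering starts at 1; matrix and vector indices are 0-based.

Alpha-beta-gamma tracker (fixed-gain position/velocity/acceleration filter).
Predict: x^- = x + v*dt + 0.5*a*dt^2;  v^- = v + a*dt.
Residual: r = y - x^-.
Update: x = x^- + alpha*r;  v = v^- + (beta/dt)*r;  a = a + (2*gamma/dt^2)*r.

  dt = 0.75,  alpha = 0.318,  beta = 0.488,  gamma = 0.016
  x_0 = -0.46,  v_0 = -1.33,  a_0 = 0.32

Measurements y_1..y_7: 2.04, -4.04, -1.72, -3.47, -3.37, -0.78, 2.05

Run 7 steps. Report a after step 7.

a_post = 0.6898

step 1: x_pred=-1.3675  r=3.4075  x^+=-0.2839  v^+=1.1271  a^+=0.5138
step 2: x_pred=0.7060  r=-4.7460  x^+=-0.8033  v^+=-1.5755  a^+=0.2439
step 3: x_pred=-1.9163  r=0.1963  x^+=-1.8539  v^+=-1.2649  a^+=0.2550
step 4: x_pred=-2.7308  r=-0.7392  x^+=-2.9659  v^+=-1.5546  a^+=0.2130
step 5: x_pred=-4.0719  r=0.7019  x^+=-3.8487  v^+=-0.9381  a^+=0.2529
step 6: x_pred=-4.4812  r=3.7012  x^+=-3.3042  v^+=1.6598  a^+=0.4635
step 7: x_pred=-1.9290  r=3.9790  x^+=-0.6637  v^+=4.5964  a^+=0.6898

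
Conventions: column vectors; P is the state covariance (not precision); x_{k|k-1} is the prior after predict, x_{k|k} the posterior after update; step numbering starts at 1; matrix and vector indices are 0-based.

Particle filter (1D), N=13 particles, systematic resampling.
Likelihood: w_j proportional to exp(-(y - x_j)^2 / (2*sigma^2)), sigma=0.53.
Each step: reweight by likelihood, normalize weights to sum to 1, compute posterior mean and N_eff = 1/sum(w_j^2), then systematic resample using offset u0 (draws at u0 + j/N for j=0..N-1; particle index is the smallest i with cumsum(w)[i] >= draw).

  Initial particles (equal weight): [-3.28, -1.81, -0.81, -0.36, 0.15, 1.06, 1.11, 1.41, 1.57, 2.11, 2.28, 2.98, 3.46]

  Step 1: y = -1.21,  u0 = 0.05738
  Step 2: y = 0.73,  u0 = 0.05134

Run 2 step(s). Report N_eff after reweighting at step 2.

step 1: w=[0.0003, 0.3307, 0.4721, 0.1735, 0.0233, 0.0001, 0.0000, 0.0000, 0.0000, 0.0000, 0.0000, 0.0000, 0.0000]  mean=-1.0408  Neff=2.7558  idx=[1, 1, 1, 1, 2, 2, 2, 2, 2, 2, 3, 3, 4]
step 2: w=[0.0000, 0.0000, 0.0000, 0.0000, 0.0167, 0.0167, 0.0167, 0.0167, 0.0167, 0.0167, 0.1373, 0.1373, 0.6252]  mean=-0.0863  Neff=2.3244  idx=[7, 10, 10, 11, 11, 12, 12, 12, 12, 12, 12, 12, 12]

N_eff = 2.3244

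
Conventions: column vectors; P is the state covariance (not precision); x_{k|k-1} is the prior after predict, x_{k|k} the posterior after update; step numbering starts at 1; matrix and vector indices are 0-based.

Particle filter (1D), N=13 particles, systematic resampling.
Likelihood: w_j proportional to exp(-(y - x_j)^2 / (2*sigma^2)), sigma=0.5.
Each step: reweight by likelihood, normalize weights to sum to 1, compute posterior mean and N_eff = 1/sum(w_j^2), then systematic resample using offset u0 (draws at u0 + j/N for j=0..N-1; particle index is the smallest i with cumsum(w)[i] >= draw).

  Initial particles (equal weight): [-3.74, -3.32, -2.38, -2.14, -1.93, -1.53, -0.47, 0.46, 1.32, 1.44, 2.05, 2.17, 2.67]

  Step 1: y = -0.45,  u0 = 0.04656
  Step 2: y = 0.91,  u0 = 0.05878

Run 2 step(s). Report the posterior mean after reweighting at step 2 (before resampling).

post_mean = 0.3274

step 1: w=[0.0000, 0.0000, 0.0004, 0.0025, 0.0096, 0.0743, 0.7650, 0.1461, 0.0015, 0.0006, 0.0000, 0.0000, 0.0000]  mean=-0.4281  Neff=1.6336  idx=[5, 6, 6, 6, 6, 6, 6, 6, 6, 6, 6, 7, 7]
step 2: w=[0.0000, 0.0143, 0.0143, 0.0143, 0.0143, 0.0143, 0.0143, 0.0143, 0.0143, 0.0143, 0.0143, 0.4287, 0.4287]  mean=0.3274  Neff=2.7053  idx=[5, 10, 11, 11, 11, 11, 11, 12, 12, 12, 12, 12, 12]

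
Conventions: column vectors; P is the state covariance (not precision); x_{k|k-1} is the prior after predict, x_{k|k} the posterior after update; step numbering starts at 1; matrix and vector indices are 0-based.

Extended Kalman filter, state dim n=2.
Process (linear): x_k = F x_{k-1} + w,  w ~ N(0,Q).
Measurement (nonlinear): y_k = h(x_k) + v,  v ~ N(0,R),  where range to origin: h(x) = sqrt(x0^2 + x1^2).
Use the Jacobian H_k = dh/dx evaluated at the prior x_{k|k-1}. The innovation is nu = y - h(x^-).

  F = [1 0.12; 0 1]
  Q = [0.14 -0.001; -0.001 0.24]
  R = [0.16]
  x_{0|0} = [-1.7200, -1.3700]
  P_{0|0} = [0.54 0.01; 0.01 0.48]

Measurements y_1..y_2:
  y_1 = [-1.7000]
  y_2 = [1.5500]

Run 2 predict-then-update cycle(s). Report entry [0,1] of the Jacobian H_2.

step 1: x^-=[-1.8844, -1.3700]  P^-=[0.6893 0.0666; 0.0666 0.7200]  H_jac=[-0.8088 -0.5880]  S=[0.9233]  K=[-0.6463; -0.5169]  nu=[-4.0298]  x^+=[0.7200, 0.7131]  P^+=[0.3037 -0.2418; -0.2418 0.4733]
step 2: x^-=[0.8056, 0.7131]  P^-=[0.3924 -0.1860; -0.1860 0.7133]  H_jac=[0.7488 0.6628]  S=[0.5087]  K=[0.3352; 0.6555]  nu=[0.4742]  x^+=[0.9645, 1.0239]  P^+=[0.3353 -0.2978; -0.2978 0.4947]

H_jac[0,1] = 0.6628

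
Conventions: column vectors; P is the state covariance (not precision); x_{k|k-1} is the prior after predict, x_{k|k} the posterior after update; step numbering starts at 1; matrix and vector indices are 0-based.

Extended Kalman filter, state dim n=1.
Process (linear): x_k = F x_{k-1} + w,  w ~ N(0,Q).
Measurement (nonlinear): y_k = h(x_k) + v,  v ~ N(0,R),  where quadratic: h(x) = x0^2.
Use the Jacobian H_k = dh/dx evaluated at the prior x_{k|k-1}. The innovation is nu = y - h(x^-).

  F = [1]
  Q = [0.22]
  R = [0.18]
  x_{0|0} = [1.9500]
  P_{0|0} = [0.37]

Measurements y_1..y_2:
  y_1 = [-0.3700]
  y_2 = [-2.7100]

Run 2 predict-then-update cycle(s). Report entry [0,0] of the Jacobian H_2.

H_jac[0,0] = 1.8023

step 1: x^-=[1.9500]  P^-=[0.5900]  H_jac=[3.9000]  S=[9.1539]  K=[0.2514]  nu=[-4.1725]  x^+=[0.9012]  P^+=[0.0116]
step 2: x^-=[0.9012]  P^-=[0.2316]  H_jac=[1.8023]  S=[0.9323]  K=[0.4477]  nu=[-3.5221]  x^+=[-0.6757]  P^+=[0.0447]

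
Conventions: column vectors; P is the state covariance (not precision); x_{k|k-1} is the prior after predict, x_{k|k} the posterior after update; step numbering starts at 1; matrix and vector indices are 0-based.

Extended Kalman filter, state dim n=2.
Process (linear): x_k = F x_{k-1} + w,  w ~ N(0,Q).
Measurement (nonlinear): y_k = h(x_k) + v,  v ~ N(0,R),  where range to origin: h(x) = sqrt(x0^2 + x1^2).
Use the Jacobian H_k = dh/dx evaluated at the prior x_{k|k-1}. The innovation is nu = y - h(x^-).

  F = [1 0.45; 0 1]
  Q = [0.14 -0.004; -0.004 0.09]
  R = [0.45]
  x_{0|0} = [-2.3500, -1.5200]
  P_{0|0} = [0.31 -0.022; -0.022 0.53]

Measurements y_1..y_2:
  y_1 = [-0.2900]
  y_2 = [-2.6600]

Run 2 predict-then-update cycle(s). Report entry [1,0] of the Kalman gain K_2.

K[1,0] = -0.2105

step 1: x^-=[-3.0340, -1.5200]  P^-=[0.5375 0.2125; 0.2125 0.6200]  H_jac=[-0.8941 -0.4479]  S=[1.1743]  K=[-0.4903; -0.3983]  nu=[-3.6835]  x^+=[-1.2279, -0.0529]  P^+=[0.2552 -0.0168; -0.0168 0.4337]
step 2: x^-=[-1.2517, -0.0529]  P^-=[0.4679 0.1744; 0.1744 0.5237]  H_jac=[-0.9991 -0.0422]  S=[0.9327]  K=[-0.5091; -0.2105]  nu=[-3.9129]  x^+=[0.7403, 0.7706]  P^+=[0.2262 0.0744; 0.0744 0.4824]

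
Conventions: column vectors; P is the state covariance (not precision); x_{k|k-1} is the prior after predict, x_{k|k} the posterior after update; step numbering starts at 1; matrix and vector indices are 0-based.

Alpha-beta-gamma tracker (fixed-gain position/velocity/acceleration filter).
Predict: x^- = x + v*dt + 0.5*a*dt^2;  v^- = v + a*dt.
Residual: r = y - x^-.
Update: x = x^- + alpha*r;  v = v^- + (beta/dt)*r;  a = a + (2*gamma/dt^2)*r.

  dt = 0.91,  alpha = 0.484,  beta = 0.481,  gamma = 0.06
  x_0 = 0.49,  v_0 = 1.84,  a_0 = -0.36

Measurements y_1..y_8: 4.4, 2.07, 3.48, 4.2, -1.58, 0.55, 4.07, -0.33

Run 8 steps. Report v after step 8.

step 1: x_pred=2.0153  r=2.3847  x^+=3.1695  v^+=2.7729  a^+=-0.0144
step 2: x_pred=5.6868  r=-3.6168  x^+=3.9363  v^+=0.8480  a^+=-0.5386
step 3: x_pred=4.4849  r=-1.0049  x^+=3.9986  v^+=-0.1733  a^+=-0.6842
step 4: x_pred=3.5576  r=0.6424  x^+=3.8685  v^+=-0.4563  a^+=-0.5911
step 5: x_pred=3.2085  r=-4.7885  x^+=0.8909  v^+=-3.5253  a^+=-1.2850
step 6: x_pred=-2.8492  r=3.3992  x^+=-1.2040  v^+=-2.8979  a^+=-0.7924
step 7: x_pred=-4.1692  r=8.2392  x^+=-0.1814  v^+=0.7360  a^+=0.4015
step 8: x_pred=0.6546  r=-0.9846  x^+=0.1781  v^+=0.5810  a^+=0.2589

v_post = 0.5810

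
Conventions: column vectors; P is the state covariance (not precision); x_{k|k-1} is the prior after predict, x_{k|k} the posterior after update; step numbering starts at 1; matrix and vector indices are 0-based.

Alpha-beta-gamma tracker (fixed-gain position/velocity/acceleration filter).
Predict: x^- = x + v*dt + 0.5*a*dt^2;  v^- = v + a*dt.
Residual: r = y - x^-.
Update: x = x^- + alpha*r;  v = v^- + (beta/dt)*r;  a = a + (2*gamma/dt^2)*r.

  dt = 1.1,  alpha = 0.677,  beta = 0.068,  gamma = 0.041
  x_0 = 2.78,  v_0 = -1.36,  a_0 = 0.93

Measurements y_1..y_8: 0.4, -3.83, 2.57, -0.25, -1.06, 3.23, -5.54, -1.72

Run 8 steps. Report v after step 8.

step 1: x_pred=1.8466  r=-1.4466  x^+=0.8673  v^+=-0.4264  a^+=0.8320
step 2: x_pred=0.9015  r=-4.7315  x^+=-2.3017  v^+=0.1962  a^+=0.5113
step 3: x_pred=-1.7765  r=4.3465  x^+=1.1661  v^+=1.0274  a^+=0.8059
step 4: x_pred=2.7837  r=-3.0337  x^+=0.7299  v^+=1.7263  a^+=0.6003
step 5: x_pred=2.9920  r=-4.0520  x^+=0.2488  v^+=2.1361  a^+=0.3257
step 6: x_pred=2.7955  r=0.4345  x^+=3.0897  v^+=2.5212  a^+=0.3551
step 7: x_pred=6.0779  r=-11.6179  x^+=-1.7874  v^+=2.1937  a^+=-0.4322
step 8: x_pred=0.3641  r=-2.0841  x^+=-1.0468  v^+=1.5894  a^+=-0.5734

v_post = 1.5894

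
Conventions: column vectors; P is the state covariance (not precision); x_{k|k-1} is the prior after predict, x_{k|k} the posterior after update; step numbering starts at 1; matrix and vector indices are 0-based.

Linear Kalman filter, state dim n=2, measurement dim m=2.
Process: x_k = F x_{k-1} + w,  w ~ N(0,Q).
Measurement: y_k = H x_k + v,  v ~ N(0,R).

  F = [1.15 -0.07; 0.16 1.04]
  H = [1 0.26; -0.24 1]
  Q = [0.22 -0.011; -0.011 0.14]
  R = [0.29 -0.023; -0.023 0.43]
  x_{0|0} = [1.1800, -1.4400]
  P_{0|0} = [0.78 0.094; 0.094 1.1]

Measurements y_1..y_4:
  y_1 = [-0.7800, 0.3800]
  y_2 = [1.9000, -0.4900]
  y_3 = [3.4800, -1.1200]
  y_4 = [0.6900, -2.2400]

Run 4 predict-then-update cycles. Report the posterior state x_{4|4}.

x_post = [1.8344, -0.7620]

step 1: x^-=[1.4578, -1.3088]  P^-=[1.2418 0.1638; 0.1638 1.3810]  S=[1.7103 0.1916; 0.1916 1.8039]  K=[0.7684 -0.1560; 0.2251 0.7199]  nu=[-1.8975, 2.0387]  x^+=[-0.3184, -0.2683]  P^+=[0.2339 -0.0286; -0.0286 0.2975]
step 2: x^-=[-0.3474, -0.3300]  P^-=[0.5354 -0.0236; -0.0236 0.4582]  S=[0.8441 -0.0544; -0.0544 0.9304]  K=[0.6188 -0.1272; 0.1459 0.5071]  nu=[2.3332, -0.2434]  x^+=[1.1273, -0.1129]  P^+=[0.1885 -0.0237; -0.0237 0.2090]
step 3: x^-=[1.3043, 0.0630]  P^-=[0.4742 -0.0196; -0.0196 0.3630]  S=[0.7785 -0.0608; -0.0608 0.8297]  K=[0.5934 -0.1173; 0.1314 0.4528]  nu=[2.1593, -0.8699]  x^+=[2.6876, -0.0472]  P^+=[0.1802 -0.0208; -0.0208 0.1867]
step 4: x^-=[3.0941, 0.3810]  P^-=[0.4626 -0.0161; -0.0161 0.3396]  S=[0.7671 -0.0608; -0.0608 0.8040]  K=[0.5885 -0.1136; 0.1287 0.4369]  nu=[-2.5031, -1.8784]  x^+=[1.8344, -0.7620]  P^+=[0.1784 -0.0196; -0.0196 0.1802]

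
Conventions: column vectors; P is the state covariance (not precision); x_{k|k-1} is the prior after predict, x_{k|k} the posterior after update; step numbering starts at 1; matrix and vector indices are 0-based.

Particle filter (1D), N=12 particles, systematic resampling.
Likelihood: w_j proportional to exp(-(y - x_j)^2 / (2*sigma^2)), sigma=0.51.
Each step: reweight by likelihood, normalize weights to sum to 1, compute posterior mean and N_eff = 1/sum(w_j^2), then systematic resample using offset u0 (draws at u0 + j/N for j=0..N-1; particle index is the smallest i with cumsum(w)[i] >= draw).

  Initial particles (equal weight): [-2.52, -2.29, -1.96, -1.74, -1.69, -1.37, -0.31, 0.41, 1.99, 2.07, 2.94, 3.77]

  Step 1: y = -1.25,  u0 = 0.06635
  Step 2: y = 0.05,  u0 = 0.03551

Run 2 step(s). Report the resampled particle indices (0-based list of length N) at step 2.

resampled_idx = [7, 11, 11, 11, 11, 11, 11, 11, 11, 11, 11, 11]

step 1: w=[0.0149, 0.0413, 0.1252, 0.2080, 0.2275, 0.3211, 0.0604, 0.0017, 0.0000, 0.0000, 0.0000, 0.0000]  mean=-1.5818  Neff=4.5585  idx=[2, 2, 3, 3, 4, 4, 4, 5, 5, 5, 5, 6]
step 2: w=[0.0005, 0.0005, 0.0024, 0.0024, 0.0034, 0.0034, 0.0034, 0.0237, 0.0237, 0.0237, 0.0237, 0.8894]  mean=-0.4328  Neff=1.2604  idx=[7, 11, 11, 11, 11, 11, 11, 11, 11, 11, 11, 11]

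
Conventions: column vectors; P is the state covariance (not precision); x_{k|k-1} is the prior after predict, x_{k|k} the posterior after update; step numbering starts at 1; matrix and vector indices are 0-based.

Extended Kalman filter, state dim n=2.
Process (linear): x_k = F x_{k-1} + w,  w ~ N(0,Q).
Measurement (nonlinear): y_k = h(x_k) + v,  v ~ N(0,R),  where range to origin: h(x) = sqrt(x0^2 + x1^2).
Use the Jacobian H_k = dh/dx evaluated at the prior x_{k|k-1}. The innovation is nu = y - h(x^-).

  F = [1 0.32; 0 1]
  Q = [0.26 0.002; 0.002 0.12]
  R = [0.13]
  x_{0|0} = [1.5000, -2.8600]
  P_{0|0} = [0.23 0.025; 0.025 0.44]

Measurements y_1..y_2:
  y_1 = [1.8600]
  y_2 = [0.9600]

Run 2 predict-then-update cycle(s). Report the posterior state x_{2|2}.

x_post = [0.4473, -1.3038]

step 1: x^-=[0.5848, -2.8600]  P^-=[0.5511 0.1678; 0.1678 0.5600]  H_jac=[0.2003 -0.9797]  S=[0.6238]  K=[-0.0866; -0.8257]  nu=[-1.0592]  x^+=[0.6765, -1.9855]  P^+=[0.5464 0.1232; 0.1232 0.1348]
step 2: x^-=[0.0412, -1.9855]  P^-=[0.8990 0.1683; 0.1683 0.2548]  H_jac=[0.0207 -0.9998]  S=[0.3781]  K=[-0.3959; -0.6645]  nu=[-1.0259]  x^+=[0.4473, -1.3038]  P^+=[0.8398 0.0689; 0.0689 0.0878]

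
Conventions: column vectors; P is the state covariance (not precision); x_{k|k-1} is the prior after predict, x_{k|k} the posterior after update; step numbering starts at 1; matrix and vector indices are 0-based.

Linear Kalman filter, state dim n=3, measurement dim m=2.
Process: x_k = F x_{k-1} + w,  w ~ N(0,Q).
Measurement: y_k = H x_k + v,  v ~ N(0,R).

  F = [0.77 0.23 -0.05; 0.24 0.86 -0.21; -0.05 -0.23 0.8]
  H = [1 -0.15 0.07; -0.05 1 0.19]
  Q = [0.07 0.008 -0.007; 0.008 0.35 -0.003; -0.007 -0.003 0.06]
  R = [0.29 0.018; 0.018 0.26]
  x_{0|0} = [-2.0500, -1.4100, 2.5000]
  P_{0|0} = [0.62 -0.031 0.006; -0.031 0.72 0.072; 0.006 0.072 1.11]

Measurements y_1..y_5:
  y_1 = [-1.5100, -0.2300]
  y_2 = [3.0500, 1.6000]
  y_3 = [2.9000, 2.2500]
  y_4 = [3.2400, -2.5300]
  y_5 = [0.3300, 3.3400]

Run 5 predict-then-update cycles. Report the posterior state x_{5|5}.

step 1: x^-=[-2.0278, -2.2296, 2.4268]  P^-=[0.4654 0.2468 -0.0897; 0.2468 0.9278 -0.2821; -0.0897 -0.2821 0.7823]  S=[0.6994 0.0862; 0.0862 1.0870]  K=[0.5858 0.1435; 0.0282 0.7906; 0.0254 -0.1206]  nu=[0.0135, 1.4371]  x^+=[-1.8137, -1.0930, 2.2538]  P^+=[0.1885 0.0716 -0.0755; 0.0716 0.2439 -0.1803; -0.0755 -0.1803 0.7666]
step 2: x^-=[-1.7606, -1.8486, 2.1451]  P^-=[0.2319 0.1801 -0.1533; 0.1801 0.6774 -0.3374; -0.1533 -0.3374 0.6381]  S=[0.4719 0.0521; 0.0521 0.8177]  K=[0.3954 0.1452; 0.0349 0.7368; -0.0955 -0.2489]  nu=[4.3832, 2.9530]  x^+=[0.4015, 0.4800, 0.9916]  P^+=[0.1349 0.0706 -0.1001; 0.0706 0.2303 -0.1818; -0.1001 -0.1818 0.5806]
step 3: x^-=[0.3700, 0.3009, 0.6628]  P^-=[0.2005 0.1692 -0.1583; 0.1692 0.6586 -0.3087; -0.1583 -0.3087 0.5206]  S=[0.4414 0.0443; 0.0443 0.8066]  K=[0.3575 0.1404; 0.0373 0.7312; -0.1470 -0.2422]  nu=[2.5288, 1.8416]  x^+=[1.5328, 1.7418, -0.1549]  P^+=[0.1237 0.0687 -0.1030; 0.0687 0.2243 -0.1583; -0.1030 -0.1583 0.4606]
step 4: x^-=[1.5886, 1.8984, -0.6012]  P^-=[0.1923 0.1617 -0.1496; 0.1617 0.6392 -0.2704; -0.1496 -0.2704 0.4350]  S=[0.4350 0.0421; 0.0421 0.7994]  K=[0.3490 0.1363; 0.0378 0.7233; -0.1598 -0.2171]  nu=[1.9782, -4.2347]  x^+=[1.7017, -1.0899, 0.0020]  P^+=[0.1204 0.0663 -0.0976; 0.0663 0.2181 -0.1370; -0.0976 -0.1370 0.3833]
step 5: x^-=[1.0596, -0.5293, 0.1672]  P^-=[0.1881 0.1545 -0.1382; 0.1545 0.6219 -0.2392; -0.1382 -0.2392 0.3769]  S=[0.4332 0.0402; 0.0402 0.7922]  K=[0.3460 0.1324; 0.0360 0.7160; -0.1572 -0.1948]  nu=[-0.8207, 3.8905]  x^+=[1.2906, 2.2267, -0.4616]  P^+=[0.1186 0.0638 -0.0907; 0.0638 0.2131 -0.1214; -0.0907 -0.1214 0.3337]

x_post = [1.2906, 2.2267, -0.4616]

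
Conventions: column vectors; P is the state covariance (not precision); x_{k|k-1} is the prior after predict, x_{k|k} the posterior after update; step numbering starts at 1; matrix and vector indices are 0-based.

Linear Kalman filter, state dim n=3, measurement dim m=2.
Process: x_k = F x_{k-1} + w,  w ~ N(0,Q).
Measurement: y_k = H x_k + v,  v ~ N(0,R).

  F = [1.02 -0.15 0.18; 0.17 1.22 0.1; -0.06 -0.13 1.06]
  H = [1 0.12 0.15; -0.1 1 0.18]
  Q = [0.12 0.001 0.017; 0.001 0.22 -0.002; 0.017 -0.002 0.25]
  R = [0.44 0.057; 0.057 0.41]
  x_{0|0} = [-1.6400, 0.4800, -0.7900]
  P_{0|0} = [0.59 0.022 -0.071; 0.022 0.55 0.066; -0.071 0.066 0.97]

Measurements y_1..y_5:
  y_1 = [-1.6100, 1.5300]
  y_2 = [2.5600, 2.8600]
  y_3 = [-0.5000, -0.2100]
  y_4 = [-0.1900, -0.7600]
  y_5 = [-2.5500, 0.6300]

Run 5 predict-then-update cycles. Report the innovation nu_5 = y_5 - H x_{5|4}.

step 1: x^-=[-1.8870, 0.2278, -0.8014]  P^-=[0.7413 0.0510 0.0859; 0.0510 1.0882 0.0776; 0.0859 0.0776 1.3425]  S=[1.2680 0.2276; 0.2276 1.5637]  K=[0.6166 -0.0946; 0.0272 0.6976; 0.2036 0.1690]  nu=[0.3699, 1.2578]  x^+=[-1.7780, 1.1153, -0.5135]  P^+=[0.2718 0.0357 -0.0676; 0.0357 0.3176 -0.1472; -0.0676 -0.1472 1.2296]
step 2: x^-=[-2.0732, 1.0070, -0.5826]  P^-=[0.4219 0.0166 0.1913; 0.0166 0.6895 -0.1284; 0.1913 -0.1284 1.6876]  S=[0.9666 0.1690; 0.1690 1.1020]  K=[0.4797 -0.0656; -0.0233 0.6068; 0.4306 0.0758]  nu=[4.5998, 1.7505]  x^+=[0.0186, 1.9621, 1.5307]  P^+=[0.2054 0.0218 -0.0043; 0.0218 0.2880 -0.2132; -0.0043 -0.2132 1.4911]
step 3: x^-=[0.0002, 2.5500, 1.3664]  P^-=[0.3917 -0.0069 0.3262; -0.0069 0.6264 -0.1675; 0.3262 -0.1675 1.9906]  S=[0.9757 0.1650; 0.1650 1.0341]  K=[0.4612 -0.0614; -0.0549 0.5860; 0.6103 0.0556]  nu=[-1.0112, -3.0059]  x^+=[-0.2816, 0.8441, 0.5821]  P^+=[0.1897 0.0098 0.0570; 0.0098 0.2790 -0.2270; 0.0570 -0.2270 1.6128]
step 4: x^-=[-0.3091, 1.0401, 0.5242]  P^-=[0.4061 -0.0150 0.4198; -0.0150 0.6074 -0.1588; 0.4198 -0.1588 2.1230]  S=[1.0192 0.1738; 0.1738 1.0210]  K=[0.4687 -0.0603; -0.0654 0.5796; 0.6955 0.0592]  nu=[-0.0844, -1.9254]  x^+=[-0.2326, -0.0702, 0.3515]  P^+=[0.1883 0.0040 0.0936; 0.0040 0.2733 -0.2169; 0.0936 -0.2169 1.6121]
step 5: x^-=[-0.1635, -0.0900, 0.3956]  P^-=[0.4191 -0.0145 0.4577; -0.0145 0.6003 -0.1381; 0.4577 -0.1381 2.1145]  S=[1.0442 0.1817; 0.1817 1.0197]  K=[0.4758 -0.0593; -0.0652 0.5774; 0.7148 0.0655]  nu=[-2.4351, 0.6325]  x^+=[-1.3595, 0.4339, -1.3034]  P^+=[0.1894 0.0022 0.1086; 0.0022 0.2696 -0.2023; 0.1086 -0.2023 1.5596]

innov = [-2.4351, 0.6325]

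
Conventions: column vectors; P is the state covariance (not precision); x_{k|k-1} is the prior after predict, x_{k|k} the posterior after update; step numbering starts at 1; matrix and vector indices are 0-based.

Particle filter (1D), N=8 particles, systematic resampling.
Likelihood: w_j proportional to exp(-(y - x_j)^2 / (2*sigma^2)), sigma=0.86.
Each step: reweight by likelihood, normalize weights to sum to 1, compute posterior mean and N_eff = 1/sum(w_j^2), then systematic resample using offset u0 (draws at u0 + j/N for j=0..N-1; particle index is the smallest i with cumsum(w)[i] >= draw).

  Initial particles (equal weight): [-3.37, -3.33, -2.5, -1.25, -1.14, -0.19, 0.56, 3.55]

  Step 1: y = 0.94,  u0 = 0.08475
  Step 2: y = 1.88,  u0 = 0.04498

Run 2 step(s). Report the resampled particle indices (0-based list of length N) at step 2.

step 1: w=[0.0000, 0.0000, 0.0002, 0.0273, 0.0375, 0.2946, 0.6334, 0.0070]  mean=0.2461  Neff=2.0400  idx=[5, 5, 5, 6, 6, 6, 6, 6]
step 2: w=[0.0324, 0.0324, 0.0324, 0.1806, 0.1806, 0.1806, 0.1806, 0.1806]  mean=0.4872  Neff=6.0175  idx=[1, 3, 4, 4, 5, 6, 6, 7]

resampled_idx = [1, 3, 4, 4, 5, 6, 6, 7]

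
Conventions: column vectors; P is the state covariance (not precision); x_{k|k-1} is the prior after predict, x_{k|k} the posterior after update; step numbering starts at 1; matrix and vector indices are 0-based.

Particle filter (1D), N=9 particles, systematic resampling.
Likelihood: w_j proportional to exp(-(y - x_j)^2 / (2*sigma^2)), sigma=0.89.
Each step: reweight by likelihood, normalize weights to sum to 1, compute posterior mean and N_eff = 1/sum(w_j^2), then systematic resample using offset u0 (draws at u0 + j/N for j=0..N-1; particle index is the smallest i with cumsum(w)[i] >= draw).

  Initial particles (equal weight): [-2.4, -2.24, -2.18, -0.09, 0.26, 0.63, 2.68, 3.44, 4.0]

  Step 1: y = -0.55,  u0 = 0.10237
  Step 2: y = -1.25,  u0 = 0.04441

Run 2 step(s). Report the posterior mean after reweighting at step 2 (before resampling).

post_mean = -0.3750

step 1: w=[0.0476, 0.0681, 0.0773, 0.3616, 0.2732, 0.1716, 0.0006, 0.0000, 0.0000]  mean=-0.2872  Neff=4.0369  idx=[1, 3, 3, 3, 3, 4, 4, 5, 5]
step 2: w=[0.1833, 0.1455, 0.1455, 0.1455, 0.1455, 0.0807, 0.0807, 0.0366, 0.0366]  mean=-0.3750  Neff=7.4607  idx=[0, 0, 1, 2, 3, 3, 4, 5, 7]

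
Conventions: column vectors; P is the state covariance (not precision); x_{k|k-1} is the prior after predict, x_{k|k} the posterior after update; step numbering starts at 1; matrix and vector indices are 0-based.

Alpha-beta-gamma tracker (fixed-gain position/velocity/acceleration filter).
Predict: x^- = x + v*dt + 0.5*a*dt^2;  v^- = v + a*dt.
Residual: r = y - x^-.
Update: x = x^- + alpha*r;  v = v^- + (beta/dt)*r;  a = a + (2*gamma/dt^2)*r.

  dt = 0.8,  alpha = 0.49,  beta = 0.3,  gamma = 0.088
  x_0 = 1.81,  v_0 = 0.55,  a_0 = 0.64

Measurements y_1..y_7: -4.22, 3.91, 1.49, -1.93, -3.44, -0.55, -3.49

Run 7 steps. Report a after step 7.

a_post = -0.3846

step 1: x_pred=2.4548  r=-6.6748  x^+=-0.8159  v^+=-1.4410  a^+=-1.1956
step 2: x_pred=-2.3513  r=6.2613  x^+=0.7168  v^+=-0.0495  a^+=0.5263
step 3: x_pred=0.8455  r=0.6445  x^+=1.1613  v^+=0.6132  a^+=0.7035
step 4: x_pred=1.8770  r=-3.8070  x^+=0.0116  v^+=-0.2516  a^+=-0.3434
step 5: x_pred=-0.2996  r=-3.1404  x^+=-1.8384  v^+=-1.7040  a^+=-1.2070
step 6: x_pred=-3.5879  r=3.0379  x^+=-2.0993  v^+=-1.5304  a^+=-0.3716
step 7: x_pred=-3.4426  r=-0.0474  x^+=-3.4658  v^+=-1.8455  a^+=-0.3846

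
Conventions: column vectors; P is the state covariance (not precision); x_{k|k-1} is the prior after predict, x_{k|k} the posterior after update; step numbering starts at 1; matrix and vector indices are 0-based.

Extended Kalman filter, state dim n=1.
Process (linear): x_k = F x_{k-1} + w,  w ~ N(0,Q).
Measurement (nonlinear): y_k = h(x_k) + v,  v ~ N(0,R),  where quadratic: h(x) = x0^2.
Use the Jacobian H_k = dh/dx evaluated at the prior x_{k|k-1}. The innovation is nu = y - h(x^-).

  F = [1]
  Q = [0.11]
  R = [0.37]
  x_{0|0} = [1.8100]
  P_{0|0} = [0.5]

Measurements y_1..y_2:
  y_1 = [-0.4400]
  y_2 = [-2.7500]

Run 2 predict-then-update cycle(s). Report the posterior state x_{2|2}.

step 1: x^-=[1.8100]  P^-=[0.6100]  H_jac=[3.6200]  S=[8.3637]  K=[0.2640]  nu=[-3.7161]  x^+=[0.8289]  P^+=[0.0270]
step 2: x^-=[0.8289]  P^-=[0.1370]  H_jac=[1.6577]  S=[0.7464]  K=[0.3042]  nu=[-3.4370]  x^+=[-0.2168]  P^+=[0.0679]

x_post = [-0.2168]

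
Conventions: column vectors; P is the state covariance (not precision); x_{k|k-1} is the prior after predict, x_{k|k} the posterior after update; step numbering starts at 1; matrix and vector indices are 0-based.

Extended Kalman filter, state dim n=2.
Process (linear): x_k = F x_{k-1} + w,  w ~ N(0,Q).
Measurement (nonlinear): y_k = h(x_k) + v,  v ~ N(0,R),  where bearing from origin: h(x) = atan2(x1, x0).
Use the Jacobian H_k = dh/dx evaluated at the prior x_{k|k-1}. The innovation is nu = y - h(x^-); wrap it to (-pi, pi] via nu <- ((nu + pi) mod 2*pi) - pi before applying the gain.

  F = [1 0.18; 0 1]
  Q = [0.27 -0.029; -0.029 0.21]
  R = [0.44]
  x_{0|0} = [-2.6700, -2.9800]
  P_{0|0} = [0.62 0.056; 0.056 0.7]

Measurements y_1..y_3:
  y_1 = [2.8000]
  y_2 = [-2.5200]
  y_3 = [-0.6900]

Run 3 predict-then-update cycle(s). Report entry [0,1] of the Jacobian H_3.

H_jac[0,1] = -0.1645

step 1: x^-=[-3.2064, -2.9800]  P^-=[0.9328 0.1530; 0.1530 0.9100]  H_jac=[0.1555 -0.1673]  S=[0.4801]  K=[0.2489; -0.2676]  nu=[-1.0904]  x^+=[-3.4778, -2.6882]  P^+=[0.9031 0.1850; 0.1850 0.8756]
step 2: x^-=[-3.9616, -2.6882]  P^-=[1.2681 0.3136; 0.3136 1.0856]  H_jac=[0.1173 -0.1728]  S=[0.4772]  K=[0.1981; -0.3162]  nu=[0.0254]  x^+=[-3.9566, -2.6962]  P^+=[1.2493 0.3435; 0.3435 1.0379]
step 3: x^-=[-4.4419, -2.6962]  P^-=[1.6766 0.5013; 0.5013 1.2479]  H_jac=[0.0999 -0.1645]  S=[0.4740]  K=[0.1792; -0.3275]  nu=[1.9060]  x^+=[-4.1003, -3.3204]  P^+=[1.6614 0.5291; 0.5291 1.1971]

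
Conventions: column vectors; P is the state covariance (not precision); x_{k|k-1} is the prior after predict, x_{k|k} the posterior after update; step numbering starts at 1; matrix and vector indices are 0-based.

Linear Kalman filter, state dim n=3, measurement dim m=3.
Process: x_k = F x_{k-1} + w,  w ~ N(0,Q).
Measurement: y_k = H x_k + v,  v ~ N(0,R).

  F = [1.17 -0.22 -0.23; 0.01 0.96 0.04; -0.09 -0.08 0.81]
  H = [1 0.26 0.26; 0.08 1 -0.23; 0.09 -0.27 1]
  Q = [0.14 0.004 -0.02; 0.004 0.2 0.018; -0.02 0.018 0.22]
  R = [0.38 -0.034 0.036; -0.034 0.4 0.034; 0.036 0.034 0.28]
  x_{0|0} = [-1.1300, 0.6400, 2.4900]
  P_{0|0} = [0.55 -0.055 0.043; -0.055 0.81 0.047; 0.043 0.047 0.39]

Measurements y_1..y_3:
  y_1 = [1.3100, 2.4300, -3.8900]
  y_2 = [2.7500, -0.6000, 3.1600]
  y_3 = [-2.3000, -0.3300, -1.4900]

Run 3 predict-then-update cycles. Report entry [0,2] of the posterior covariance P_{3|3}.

step 1: x^-=[-2.0356, 0.7027, 2.0674]  P^-=[0.9627 -0.2348 -0.0981; -0.2348 0.9498 0.0093; -0.0981 0.0093 0.4724]  S=[1.2670 0.0445 0.1380; 0.0445 1.3427 -0.3361; 0.1380 -0.3361 0.8181]  K=[0.7100 -0.1541 -0.1197; -0.0072 0.6802 -0.0472; -0.0466 0.0722 0.6010]  nu=[2.6254, 2.3657, -5.5845]  x^+=[0.1319, 2.5565, -1.2407]  P^+=[0.3260 -0.1341 -0.0787; -0.1341 0.3054 0.1042; -0.0787 0.1042 0.2043]
step 2: x^-=[-0.1227, 2.4060, -1.2213]  P^-=[0.7338 -0.2363 -0.1700; -0.2363 0.4872 0.0929; -0.1700 0.0929 0.3547]  S=[0.9720 -0.0569 0.0620; -0.0569 0.8364 -0.1014; 0.0620 -0.1014 0.6069]  K=[0.6480 -0.1404 -0.1558; -0.0566 0.5300 -0.0044; -0.0861 0.0564 0.5361]  nu=[2.5647, -3.2770, 5.0420]  x^+=[1.2136, 0.5018, 1.0762]  P^+=[0.3011 -0.1275 -0.0866; -0.1275 0.2452 0.0924; -0.0866 0.0924 0.1817]
step 3: x^-=[1.0620, 0.5370, 0.7223]  P^-=[0.6952 -0.2139 -0.1705; -0.2139 0.4309 0.0871; -0.1705 0.0871 0.3420]  S=[0.9393 -0.0521 0.0521; -0.0521 0.7854 -0.0882; 0.0521 -0.0882 0.5918]  K=[0.6355 -0.1274 -0.1596; -0.0566 0.4973 -0.0028; -0.0893 0.0467 0.5271]  nu=[-3.6894, -0.7858, -2.1629]  x^+=[-0.8371, 0.3613, -0.1249]  P^+=[0.2937 -0.1211 -0.0853; -0.1211 0.2305 0.0872; -0.0853 0.0872 0.1772]

P_post[0,2] = -0.0853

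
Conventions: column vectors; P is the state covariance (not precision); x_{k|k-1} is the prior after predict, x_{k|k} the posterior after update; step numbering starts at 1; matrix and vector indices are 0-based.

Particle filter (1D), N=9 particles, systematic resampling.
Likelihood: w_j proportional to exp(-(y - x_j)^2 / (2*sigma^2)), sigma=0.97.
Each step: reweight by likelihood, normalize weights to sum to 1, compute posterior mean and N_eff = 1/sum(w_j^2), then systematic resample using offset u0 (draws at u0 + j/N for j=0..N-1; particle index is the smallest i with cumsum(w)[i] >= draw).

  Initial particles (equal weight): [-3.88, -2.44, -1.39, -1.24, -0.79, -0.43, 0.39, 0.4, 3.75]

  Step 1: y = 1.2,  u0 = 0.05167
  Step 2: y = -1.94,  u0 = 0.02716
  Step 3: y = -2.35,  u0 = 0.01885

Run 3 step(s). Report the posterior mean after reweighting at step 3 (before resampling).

step 1: w=[0.0000, 0.0005, 0.0150, 0.0224, 0.0646, 0.1292, 0.3742, 0.3774, 0.0167]  mean=0.2032  Neff=3.2864  idx=[4, 5, 6, 6, 6, 7, 7, 7, 7]
step 2: w=[0.4202, 0.2526, 0.0474, 0.0474, 0.0474, 0.0462, 0.0462, 0.0462, 0.0462]  mean=-0.3112  Neff=3.9108  idx=[0, 0, 0, 0, 1, 1, 2, 4, 7]
step 3: w=[0.1913, 0.1913, 0.1913, 0.1913, 0.0983, 0.0983, 0.0129, 0.0129, 0.0125]  mean=-0.6739  Neff=6.0186  idx=[0, 0, 1, 1, 2, 3, 3, 4, 5]

post_mean = -0.6739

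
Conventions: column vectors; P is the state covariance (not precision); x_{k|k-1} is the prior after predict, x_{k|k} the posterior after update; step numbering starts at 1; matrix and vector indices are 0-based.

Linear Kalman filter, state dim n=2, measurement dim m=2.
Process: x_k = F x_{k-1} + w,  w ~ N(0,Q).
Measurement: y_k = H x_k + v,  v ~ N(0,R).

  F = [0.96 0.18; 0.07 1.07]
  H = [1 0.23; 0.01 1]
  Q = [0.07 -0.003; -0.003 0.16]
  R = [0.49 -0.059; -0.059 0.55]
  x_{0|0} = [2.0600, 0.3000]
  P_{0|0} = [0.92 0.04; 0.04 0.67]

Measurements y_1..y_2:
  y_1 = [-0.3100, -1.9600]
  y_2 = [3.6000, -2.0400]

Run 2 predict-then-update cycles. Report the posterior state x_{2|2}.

x_post = [1.7606, -1.2494]

step 1: x^-=[2.0316, 0.4652]  P^-=[0.9534 0.2295; 0.2295 0.9376]  S=[1.5986 0.3962; 0.3962 1.4923]  K=[0.6313 -0.0074; 0.1310 0.5951]  nu=[-2.4486, -2.4455]  x^+=[0.5040, -1.3107]  P^+=[0.3200 -0.0445; -0.0445 0.3200]
step 2: x^-=[0.2480, -1.3672]  P^-=[0.3599 0.0338; 0.0338 0.5213]  S=[0.8930 0.0984; 0.0984 1.0720]  K=[0.4120 -0.0029; 0.1197 0.4756]  nu=[3.6665, -0.6753]  x^+=[1.7606, -1.2494]  P^+=[0.2085 -0.0280; -0.0280 0.2548]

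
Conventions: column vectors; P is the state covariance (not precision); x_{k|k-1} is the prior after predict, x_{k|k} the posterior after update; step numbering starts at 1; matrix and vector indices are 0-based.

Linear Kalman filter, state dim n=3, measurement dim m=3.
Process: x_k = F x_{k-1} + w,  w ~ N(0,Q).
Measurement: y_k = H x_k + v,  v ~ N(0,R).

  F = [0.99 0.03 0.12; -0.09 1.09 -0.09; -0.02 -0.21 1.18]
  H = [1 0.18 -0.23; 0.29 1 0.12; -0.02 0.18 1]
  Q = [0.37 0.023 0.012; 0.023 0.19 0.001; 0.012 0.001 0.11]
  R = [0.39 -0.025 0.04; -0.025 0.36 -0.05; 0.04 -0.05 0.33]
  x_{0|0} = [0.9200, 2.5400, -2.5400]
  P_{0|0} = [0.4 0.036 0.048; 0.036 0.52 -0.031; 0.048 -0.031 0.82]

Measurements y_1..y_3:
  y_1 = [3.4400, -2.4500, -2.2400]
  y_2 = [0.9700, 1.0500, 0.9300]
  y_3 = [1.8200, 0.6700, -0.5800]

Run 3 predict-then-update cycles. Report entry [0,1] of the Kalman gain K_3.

step 1: x^-=[0.6822, 2.9144, -3.5490]  P^-=[0.7876 0.0255 0.1651; 0.0255 0.8175 -0.2500; 0.1651 -0.2500 1.2883]  S=[1.2262 0.4027 -0.1099; 0.4027 1.2286 0.0401; -0.1099 0.0401 1.5483]  K=[0.6234 0.0138 0.1433; -0.0375 0.6621 -0.0865; -0.0571 -0.0460 0.7980]  nu=[1.4169, -5.1364, 0.7981]  x^+=[1.6093, -0.6088, -2.7568]  P^+=[0.2916 -0.1141 0.0979; -0.1141 0.2909 -0.1178; 0.0979 -0.1178 0.2865]
step 2: x^-=[1.2441, -0.5604, -3.1573]  P^-=[0.6758 -0.1443 0.1817; -0.1443 0.5873 -0.2591; 0.1817 -0.2591 0.5747]  S=[1.0012 0.1727 0.0345; 0.1727 0.8792 -0.0963; 0.0345 -0.0963 0.8245]  K=[0.6057 -0.0195 0.1449; -0.0766 0.5880 -0.1106; -0.0037 -0.0870 0.6260]  nu=[-0.8994, 1.6284, 4.2131]  x^+=[1.2779, -0.0001, -0.6582]  P^+=[0.2883 -0.1252 0.1013; -0.1252 0.2698 -0.1200; 0.1013 -0.1200 0.2344]
step 3: x^-=[1.1861, -0.0559, -0.8022]  P^-=[0.6720 -0.1566 0.1808; -0.1566 0.5646 -0.2520; 0.1808 -0.2520 0.5021]  S=[0.9882 0.1550 0.0484; 0.1550 0.8496 -0.1026; 0.0484 -0.1026 0.7538]  K=[0.6060 -0.0228 0.1425; -0.0820 0.5770 -0.1116; 0.0061 -0.0942 0.5879]  nu=[0.4595, 0.4782, 0.2559]  x^+=[1.4901, 0.1538, -0.6939]  P^+=[0.2886 -0.1263 0.1009; -0.1263 0.2663 -0.1194; 0.1009 -0.1194 0.2225]

K[0,1] = -0.0228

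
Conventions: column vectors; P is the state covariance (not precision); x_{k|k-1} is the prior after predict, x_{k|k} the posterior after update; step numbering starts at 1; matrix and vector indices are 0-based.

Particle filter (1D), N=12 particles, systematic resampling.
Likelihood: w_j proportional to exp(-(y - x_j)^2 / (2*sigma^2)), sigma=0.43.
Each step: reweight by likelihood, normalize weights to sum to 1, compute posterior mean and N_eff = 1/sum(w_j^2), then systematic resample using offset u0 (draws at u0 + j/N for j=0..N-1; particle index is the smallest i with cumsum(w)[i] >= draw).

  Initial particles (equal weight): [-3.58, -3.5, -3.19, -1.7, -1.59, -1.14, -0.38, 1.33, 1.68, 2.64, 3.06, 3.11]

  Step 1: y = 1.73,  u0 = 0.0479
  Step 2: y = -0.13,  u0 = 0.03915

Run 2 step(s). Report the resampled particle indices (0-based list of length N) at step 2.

step 1: w=[0.0000, 0.0000, 0.0000, 0.0000, 0.0000, 0.0000, 0.0000, 0.3680, 0.5635, 0.0604, 0.0047, 0.0033]  mean=1.6204  Neff=2.1899  idx=[7, 7, 7, 7, 8, 8, 8, 8, 8, 8, 8, 9]
step 2: w=[0.2316, 0.2316, 0.2316, 0.2316, 0.0105, 0.0105, 0.0105, 0.0105, 0.0105, 0.0105, 0.0105, 0.0000]  mean=1.3557  Neff=4.6424  idx=[0, 0, 0, 1, 1, 1, 2, 2, 3, 3, 3, 6]

resampled_idx = [0, 0, 0, 1, 1, 1, 2, 2, 3, 3, 3, 6]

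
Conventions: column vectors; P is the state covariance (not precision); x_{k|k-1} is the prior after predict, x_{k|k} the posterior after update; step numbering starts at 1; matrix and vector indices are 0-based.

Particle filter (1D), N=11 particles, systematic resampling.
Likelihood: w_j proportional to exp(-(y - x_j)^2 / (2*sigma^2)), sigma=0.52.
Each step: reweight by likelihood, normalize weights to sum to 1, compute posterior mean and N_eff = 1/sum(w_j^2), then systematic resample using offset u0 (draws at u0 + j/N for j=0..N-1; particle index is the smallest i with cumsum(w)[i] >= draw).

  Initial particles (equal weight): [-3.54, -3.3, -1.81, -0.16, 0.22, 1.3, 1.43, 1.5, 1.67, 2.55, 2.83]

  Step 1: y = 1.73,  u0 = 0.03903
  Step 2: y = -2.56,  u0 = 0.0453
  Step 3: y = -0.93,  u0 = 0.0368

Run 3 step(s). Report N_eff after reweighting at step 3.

N_eff = 9.8934

step 1: w=[0.0000, 0.0000, 0.0000, 0.0003, 0.0038, 0.1836, 0.2189, 0.2344, 0.2568, 0.0746, 0.0276]  mean=1.6011  Neff=4.7883  idx=[5, 5, 6, 6, 6, 7, 7, 8, 8, 8, 9]
step 2: w=[0.3886, 0.3886, 0.0589, 0.0589, 0.0589, 0.0208, 0.0208, 0.0015, 0.0015, 0.0015, 0.0000]  mean=1.3330  Neff=3.1918  idx=[0, 0, 0, 0, 1, 1, 1, 1, 1, 3, 5]
step 3: w=[0.1052, 0.1052, 0.1052, 0.1052, 0.1052, 0.1052, 0.1052, 0.1052, 0.1052, 0.0349, 0.0188]  mean=1.3083  Neff=9.8934  idx=[0, 1, 2, 2, 3, 4, 5, 6, 7, 8, 8]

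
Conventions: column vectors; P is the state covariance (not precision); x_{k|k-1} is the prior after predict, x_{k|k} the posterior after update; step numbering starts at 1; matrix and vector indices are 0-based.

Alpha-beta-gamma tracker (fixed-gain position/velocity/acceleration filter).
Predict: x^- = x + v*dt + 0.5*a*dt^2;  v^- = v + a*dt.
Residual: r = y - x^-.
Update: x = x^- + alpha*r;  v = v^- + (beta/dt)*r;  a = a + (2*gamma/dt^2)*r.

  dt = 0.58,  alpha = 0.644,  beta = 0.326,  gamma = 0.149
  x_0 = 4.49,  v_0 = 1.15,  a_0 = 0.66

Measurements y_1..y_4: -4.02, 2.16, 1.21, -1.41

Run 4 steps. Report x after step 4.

step 1: x_pred=5.2680  r=-9.2880  x^+=-0.7135  v^+=-3.6877  a^+=-7.5678
step 2: x_pred=-4.1252  r=6.2852  x^+=-0.0775  v^+=-4.5443  a^+=-2.0000
step 3: x_pred=-3.0496  r=4.2596  x^+=-0.3064  v^+=-3.3101  a^+=1.7734
step 4: x_pred=-1.9280  r=0.5180  x^+=-1.5944  v^+=-1.9904  a^+=2.2322

x_post = -1.5944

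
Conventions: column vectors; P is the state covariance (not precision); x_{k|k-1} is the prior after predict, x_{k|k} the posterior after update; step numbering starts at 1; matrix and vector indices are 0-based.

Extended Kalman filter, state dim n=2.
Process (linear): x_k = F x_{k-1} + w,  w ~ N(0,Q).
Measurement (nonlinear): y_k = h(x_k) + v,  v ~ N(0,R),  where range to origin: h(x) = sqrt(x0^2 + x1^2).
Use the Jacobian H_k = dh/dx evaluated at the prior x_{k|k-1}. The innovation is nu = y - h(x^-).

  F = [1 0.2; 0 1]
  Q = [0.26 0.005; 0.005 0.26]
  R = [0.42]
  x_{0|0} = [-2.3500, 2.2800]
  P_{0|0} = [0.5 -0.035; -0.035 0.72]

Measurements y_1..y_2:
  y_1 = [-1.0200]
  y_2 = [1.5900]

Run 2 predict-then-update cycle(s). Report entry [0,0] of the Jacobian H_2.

step 1: x^-=[-1.8940, 2.2800]  P^-=[0.7748 0.1140; 0.1140 0.9800]  H_jac=[-0.6390 0.7692]  S=[1.2041]  K=[-0.3383; 0.5655]  nu=[-3.9841]  x^+=[-0.5461, 0.0269]  P^+=[0.6370 0.3444; 0.3444 0.5949]
step 2: x^-=[-0.5407, 0.0269]  P^-=[1.0585 0.4684; 0.4684 0.8549]  H_jac=[-0.9988 0.0497]  S=[1.4316]  K=[-0.7223; -0.2971]  nu=[1.0486]  x^+=[-1.2981, -0.2847]  P^+=[0.3117 0.1612; 0.1612 0.7285]

H_jac[0,0] = -0.9988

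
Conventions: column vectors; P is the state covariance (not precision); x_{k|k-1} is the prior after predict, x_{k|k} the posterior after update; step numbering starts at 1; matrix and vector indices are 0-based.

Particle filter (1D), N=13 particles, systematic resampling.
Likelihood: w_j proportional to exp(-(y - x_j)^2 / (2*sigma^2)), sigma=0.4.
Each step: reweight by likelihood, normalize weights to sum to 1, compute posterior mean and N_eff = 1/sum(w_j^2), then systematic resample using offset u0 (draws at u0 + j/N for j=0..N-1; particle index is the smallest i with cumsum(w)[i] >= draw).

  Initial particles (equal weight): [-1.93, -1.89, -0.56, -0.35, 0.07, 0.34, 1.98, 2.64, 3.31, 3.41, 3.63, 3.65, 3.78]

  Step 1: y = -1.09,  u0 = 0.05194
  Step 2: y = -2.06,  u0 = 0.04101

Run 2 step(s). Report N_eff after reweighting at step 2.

step 1: w=[0.1284, 0.1576, 0.4842, 0.2104, 0.0174, 0.0020, 0.0000, 0.0000, 0.0000, 0.0000, 0.0000, 0.0000, 0.0000]  mean=-0.8887  Neff=3.1214  idx=[0, 1, 1, 1, 2, 2, 2, 2, 2, 2, 3, 3, 3]
step 2: w=[0.2567, 0.2473, 0.2473, 0.2473, 0.0002, 0.0002, 0.0002, 0.0002, 0.0002, 0.0002, 0.0000, 0.0000, 0.0000]  mean=-1.8982  Neff=4.0111  idx=[0, 0, 0, 1, 1, 1, 1, 2, 2, 2, 3, 3, 3]

N_eff = 4.0111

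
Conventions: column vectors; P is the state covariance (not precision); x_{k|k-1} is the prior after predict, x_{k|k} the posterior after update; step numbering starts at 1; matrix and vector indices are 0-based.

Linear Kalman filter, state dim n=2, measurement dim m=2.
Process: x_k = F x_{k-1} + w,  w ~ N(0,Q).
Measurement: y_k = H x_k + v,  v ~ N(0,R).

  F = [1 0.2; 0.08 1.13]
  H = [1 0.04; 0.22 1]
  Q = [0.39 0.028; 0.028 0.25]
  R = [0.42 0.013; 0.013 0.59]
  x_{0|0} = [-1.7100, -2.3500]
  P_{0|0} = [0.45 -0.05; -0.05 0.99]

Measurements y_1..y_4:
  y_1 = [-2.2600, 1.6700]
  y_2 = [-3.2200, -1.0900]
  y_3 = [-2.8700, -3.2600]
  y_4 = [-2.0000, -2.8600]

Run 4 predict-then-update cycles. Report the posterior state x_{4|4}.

x_post = [-2.4804, -2.0808]

step 1: x^-=[-2.1800, -2.7923]  P^-=[0.8596 0.2304; 0.2304 1.5080]  S=[1.3004 0.4949; 0.4949 2.2410]  K=[0.6516 0.0433; -0.0449 0.7054]  nu=[0.0317, 4.9419]  x^+=[-1.9453, 0.6925]  P^+=[0.2753 -0.0265; -0.0265 0.4215]
step 2: x^-=[-1.8068, 0.6269]  P^-=[0.6715 0.1149; 0.1149 0.7851]  S=[1.1020 0.3080; 0.3080 1.4582]  K=[0.5986 0.0537; -0.0240 0.5608]  nu=[-1.4383, -1.3194]  x^+=[-2.7385, -0.0785]  P^+=[0.2527 -0.0162; -0.0162 0.3341]
step 3: x^-=[-2.7542, -0.3078]  P^-=[0.6496 0.1052; 0.1052 0.6754]  S=[1.0791 0.2891; 0.2891 1.3431]  K=[0.5905 0.0577; -0.0178 0.5239]  nu=[-0.1035, -2.3463]  x^+=[-2.9506, -1.5352]  P^+=[0.2493 -0.0131; -0.0131 0.3118]
step 4: x^-=[-3.2576, -1.9708]  P^-=[0.6465 0.1033; 0.1033 0.6473]  S=[1.0758 0.2854; 0.2854 1.3141]  K=[0.5891 0.0589; -0.0161 0.5134]  nu=[1.3365, -0.1725]  x^+=[-2.4804, -2.0808]  P^+=[0.2487 -0.0123; -0.0123 0.3054]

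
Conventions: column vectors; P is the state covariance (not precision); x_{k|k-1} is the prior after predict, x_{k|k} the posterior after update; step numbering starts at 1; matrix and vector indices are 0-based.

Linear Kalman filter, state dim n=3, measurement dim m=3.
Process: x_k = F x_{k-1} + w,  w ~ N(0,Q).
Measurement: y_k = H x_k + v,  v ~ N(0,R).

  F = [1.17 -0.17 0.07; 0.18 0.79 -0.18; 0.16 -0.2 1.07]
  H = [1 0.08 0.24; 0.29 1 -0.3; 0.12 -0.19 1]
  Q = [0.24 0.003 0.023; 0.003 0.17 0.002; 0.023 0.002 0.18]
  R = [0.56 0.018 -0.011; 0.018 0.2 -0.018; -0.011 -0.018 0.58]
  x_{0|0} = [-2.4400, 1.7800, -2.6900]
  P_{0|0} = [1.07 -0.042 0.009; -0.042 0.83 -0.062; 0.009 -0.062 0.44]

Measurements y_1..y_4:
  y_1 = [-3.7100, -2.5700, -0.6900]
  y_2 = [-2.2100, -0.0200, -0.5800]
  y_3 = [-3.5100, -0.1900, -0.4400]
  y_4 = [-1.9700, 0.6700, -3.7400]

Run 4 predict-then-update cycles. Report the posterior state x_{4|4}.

x_post = [-2.1989, 0.1808, -2.4403]

step 1: x^-=[-3.3457, 1.4512, -3.6247]  P^-=[1.7505 0.0667 0.3190; 0.0667 0.7420 -0.2400; 0.3190 -0.2400 0.7767]  S=[2.5146 0.4720 0.6820; 0.4720 1.2863 -0.4994; 0.6820 -0.4994 1.5734]  K=[0.6763 0.1569 0.0848; -0.1147 0.7040 0.0361; 0.0993 -0.1558 0.4544]  nu=[0.3895, -4.1384, 3.6119]  x^+=[-3.4252, -1.3764, -1.2998]  P^+=[0.3924 -0.0787 -0.0231; -0.0787 0.1767 0.0525; -0.0231 0.0525 0.2780]
step 2: x^-=[-3.8644, -1.4699, -1.6635]  P^-=[0.8100 -0.0028 0.1044; -0.0028 0.2662 -0.0327; 0.1044 -0.0327 0.4901]  S=[1.4483 0.2049 0.3065; 0.2049 0.5782 -0.1957; 0.3065 -0.1957 1.1290]  K=[0.5376 0.1783 0.0640; -0.0726 0.5133 0.0346; 0.0887 -0.1547 0.3998]  nu=[2.1713, 2.0715, 1.2680]  x^+=[-2.2466, -0.5204, -1.2844]  P^+=[0.3124 -0.0522 -0.0194; -0.0522 0.1286 0.0423; -0.0194 0.0423 0.2441]
step 3: x^-=[-2.6300, -0.5843, -1.6297]  P^-=[0.6892 0.0092 0.0849; 0.0092 0.2426 -0.0269; 0.0849 -0.0269 0.4511]  S=[1.3179 0.1889 0.2611; 0.1889 0.5479 -0.1818; 0.2611 -0.1818 1.0800]  K=[0.5000 0.1839 0.0637; -0.0600 0.4934 0.0309; 0.0912 -0.1554 0.3837]  nu=[-0.4422, 0.6681, 1.3942]  x^+=[-2.6394, -0.1850, -1.2389]  P^+=[0.2897 -0.0439 -0.0150; -0.0439 0.1212 0.0380; -0.0150 0.0380 0.2334]
step 4: x^-=[-3.1434, -0.3983, -1.7109]  P^-=[0.6553 0.0118 0.0839; 0.0118 0.2403 -0.0267; 0.0839 -0.0267 0.4408]  S=[1.2834 0.1825 0.2531; 0.1825 0.5433 -0.1792; 0.2531 -0.1792 1.0687]  K=[0.4883 0.1826 0.0650; -0.0566 0.4920 0.0296; 0.0934 -0.1542 0.3787]  nu=[1.6158, 1.4666, -1.7276]  x^+=[-2.1989, 0.1808, -2.4403]  P^+=[0.2824 -0.0416 -0.0127; -0.0416 0.1199 0.0367; -0.0127 0.0367 0.2299]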